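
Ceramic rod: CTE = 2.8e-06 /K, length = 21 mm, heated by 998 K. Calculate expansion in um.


dL = 2.8e-06 * 21 * 998 * 1000 = 58.682 um

58.682


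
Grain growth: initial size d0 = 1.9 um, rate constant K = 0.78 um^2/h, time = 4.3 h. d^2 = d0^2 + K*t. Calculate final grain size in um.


d^2 = 1.9^2 + 0.78*4.3 = 6.964
d = sqrt(6.964) = 2.64 um

2.64


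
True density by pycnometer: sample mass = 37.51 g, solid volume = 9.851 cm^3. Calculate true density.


TD = 37.51 / 9.851 = 3.808 g/cm^3

3.808


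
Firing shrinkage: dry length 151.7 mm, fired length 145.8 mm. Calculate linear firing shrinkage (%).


FS = (151.7 - 145.8) / 151.7 * 100 = 3.89%

3.89


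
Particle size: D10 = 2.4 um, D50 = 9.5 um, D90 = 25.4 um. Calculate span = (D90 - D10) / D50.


Span = (25.4 - 2.4) / 9.5 = 23.0 / 9.5 = 2.421

2.421


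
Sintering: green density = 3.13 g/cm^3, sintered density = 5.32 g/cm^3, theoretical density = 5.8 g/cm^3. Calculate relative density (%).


Relative = 5.32 / 5.8 * 100 = 91.7%

91.7


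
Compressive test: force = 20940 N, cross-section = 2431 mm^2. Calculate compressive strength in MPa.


CS = 20940 / 2431 = 8.6 MPa

8.6


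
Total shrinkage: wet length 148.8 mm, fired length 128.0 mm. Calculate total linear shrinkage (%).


TS = (148.8 - 128.0) / 148.8 * 100 = 13.98%

13.98


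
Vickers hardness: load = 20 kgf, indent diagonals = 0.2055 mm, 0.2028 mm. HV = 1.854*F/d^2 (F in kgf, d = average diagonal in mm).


d_avg = (0.2055+0.2028)/2 = 0.20415 mm
HV = 1.854*20/0.20415^2 = 890

890


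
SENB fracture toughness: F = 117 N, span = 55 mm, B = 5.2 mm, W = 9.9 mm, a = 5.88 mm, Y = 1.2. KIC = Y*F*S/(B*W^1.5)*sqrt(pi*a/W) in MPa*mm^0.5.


KIC = 1.2*117*55/(5.2*9.9^1.5)*sqrt(pi*5.88/9.9) = 65.12

65.12


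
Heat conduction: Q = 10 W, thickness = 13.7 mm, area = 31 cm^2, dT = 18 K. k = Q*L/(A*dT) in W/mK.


k = 10*13.7/1000/(31/10000*18) = 2.46 W/mK

2.46


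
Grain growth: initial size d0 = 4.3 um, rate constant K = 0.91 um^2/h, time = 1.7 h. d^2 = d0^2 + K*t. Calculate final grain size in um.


d^2 = 4.3^2 + 0.91*1.7 = 20.037
d = sqrt(20.037) = 4.48 um

4.48


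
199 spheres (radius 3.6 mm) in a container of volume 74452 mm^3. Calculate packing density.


V_sphere = 4/3*pi*3.6^3 = 195.4322 mm^3
Total V = 199*195.4322 = 38891.0078 mm^3
PD = 38891.0078 / 74452 = 0.522

0.522


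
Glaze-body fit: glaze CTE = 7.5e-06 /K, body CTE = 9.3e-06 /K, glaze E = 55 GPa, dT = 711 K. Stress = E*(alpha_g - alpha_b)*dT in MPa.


Stress = 55*1000*(7.5e-06 - 9.3e-06)*711 = -70.4 MPa

-70.4


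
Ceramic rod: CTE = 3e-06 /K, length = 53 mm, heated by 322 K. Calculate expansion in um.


dL = 3e-06 * 53 * 322 * 1000 = 51.198 um

51.198


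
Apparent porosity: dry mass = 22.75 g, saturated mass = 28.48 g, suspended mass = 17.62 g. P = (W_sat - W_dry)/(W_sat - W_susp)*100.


P = (28.48 - 22.75) / (28.48 - 17.62) * 100 = 5.73 / 10.86 * 100 = 52.8%

52.8


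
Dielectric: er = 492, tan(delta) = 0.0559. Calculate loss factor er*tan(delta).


Loss = 492 * 0.0559 = 27.503

27.503


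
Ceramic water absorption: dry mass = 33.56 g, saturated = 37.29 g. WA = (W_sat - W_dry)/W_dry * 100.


WA = (37.29 - 33.56) / 33.56 * 100 = 11.11%

11.11


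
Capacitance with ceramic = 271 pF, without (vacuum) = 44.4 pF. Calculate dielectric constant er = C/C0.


er = 271 / 44.4 = 6.1

6.1


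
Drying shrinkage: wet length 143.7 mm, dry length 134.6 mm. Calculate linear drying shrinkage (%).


DS = (143.7 - 134.6) / 143.7 * 100 = 6.33%

6.33


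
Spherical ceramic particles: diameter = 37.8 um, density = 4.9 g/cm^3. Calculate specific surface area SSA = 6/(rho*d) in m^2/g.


SSA = 6 / (4.9 * 37.8) = 0.032 m^2/g

0.032


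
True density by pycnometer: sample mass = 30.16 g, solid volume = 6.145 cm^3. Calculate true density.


TD = 30.16 / 6.145 = 4.908 g/cm^3

4.908


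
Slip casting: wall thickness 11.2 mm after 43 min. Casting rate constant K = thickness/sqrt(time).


K = 11.2 / sqrt(43) = 11.2 / 6.5574 = 1.708 mm/min^0.5

1.708


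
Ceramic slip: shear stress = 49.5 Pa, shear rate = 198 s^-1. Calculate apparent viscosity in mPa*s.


eta = tau/gamma * 1000 = 49.5/198 * 1000 = 250.0 mPa*s

250.0


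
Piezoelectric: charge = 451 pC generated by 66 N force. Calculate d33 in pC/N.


d33 = 451 / 66 = 6.8 pC/N

6.8


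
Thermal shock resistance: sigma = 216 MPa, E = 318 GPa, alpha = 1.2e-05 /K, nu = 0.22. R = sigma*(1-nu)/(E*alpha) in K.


R = 216*(1-0.22)/(318*1000*1.2e-05) = 44 K

44


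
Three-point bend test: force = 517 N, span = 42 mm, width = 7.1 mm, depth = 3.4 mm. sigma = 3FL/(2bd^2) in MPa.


sigma = 3*517*42/(2*7.1*3.4^2) = 396.8 MPa

396.8


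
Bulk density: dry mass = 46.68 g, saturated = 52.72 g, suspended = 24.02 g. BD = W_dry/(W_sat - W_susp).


BD = 46.68 / (52.72 - 24.02) = 46.68 / 28.7 = 1.626 g/cm^3

1.626


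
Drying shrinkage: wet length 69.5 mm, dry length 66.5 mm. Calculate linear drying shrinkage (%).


DS = (69.5 - 66.5) / 69.5 * 100 = 4.32%

4.32


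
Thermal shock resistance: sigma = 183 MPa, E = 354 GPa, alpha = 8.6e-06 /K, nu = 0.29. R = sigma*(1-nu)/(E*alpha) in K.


R = 183*(1-0.29)/(354*1000*8.6e-06) = 43 K

43


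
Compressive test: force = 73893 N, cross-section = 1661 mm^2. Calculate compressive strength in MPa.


CS = 73893 / 1661 = 44.5 MPa

44.5


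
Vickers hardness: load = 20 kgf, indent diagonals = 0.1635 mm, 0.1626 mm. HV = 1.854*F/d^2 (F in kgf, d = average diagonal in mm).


d_avg = (0.1635+0.1626)/2 = 0.16305 mm
HV = 1.854*20/0.16305^2 = 1395

1395


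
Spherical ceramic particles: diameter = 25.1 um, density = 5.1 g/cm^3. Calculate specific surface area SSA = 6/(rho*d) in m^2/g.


SSA = 6 / (5.1 * 25.1) = 0.047 m^2/g

0.047


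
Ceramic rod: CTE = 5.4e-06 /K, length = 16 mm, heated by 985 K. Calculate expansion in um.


dL = 5.4e-06 * 16 * 985 * 1000 = 85.104 um

85.104


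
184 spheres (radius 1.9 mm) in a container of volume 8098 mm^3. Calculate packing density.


V_sphere = 4/3*pi*1.9^3 = 28.7309 mm^3
Total V = 184*28.7309 = 5286.4856 mm^3
PD = 5286.4856 / 8098 = 0.653

0.653


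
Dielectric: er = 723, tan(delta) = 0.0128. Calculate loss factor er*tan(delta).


Loss = 723 * 0.0128 = 9.254

9.254


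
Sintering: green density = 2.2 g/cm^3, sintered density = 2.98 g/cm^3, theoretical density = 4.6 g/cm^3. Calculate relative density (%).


Relative = 2.98 / 4.6 * 100 = 64.8%

64.8


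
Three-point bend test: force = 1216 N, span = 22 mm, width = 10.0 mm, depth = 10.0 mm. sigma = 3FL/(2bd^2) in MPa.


sigma = 3*1216*22/(2*10.0*10.0^2) = 40.1 MPa

40.1


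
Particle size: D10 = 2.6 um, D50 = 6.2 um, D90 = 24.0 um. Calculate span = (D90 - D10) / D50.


Span = (24.0 - 2.6) / 6.2 = 21.4 / 6.2 = 3.452

3.452


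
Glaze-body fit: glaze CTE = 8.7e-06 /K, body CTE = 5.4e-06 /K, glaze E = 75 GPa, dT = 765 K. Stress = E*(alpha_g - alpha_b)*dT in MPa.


Stress = 75*1000*(8.7e-06 - 5.4e-06)*765 = 189.3 MPa

189.3


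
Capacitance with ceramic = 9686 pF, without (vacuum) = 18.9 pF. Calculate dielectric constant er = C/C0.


er = 9686 / 18.9 = 512.49

512.49


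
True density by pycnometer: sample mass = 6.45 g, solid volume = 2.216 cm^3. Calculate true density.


TD = 6.45 / 2.216 = 2.911 g/cm^3

2.911


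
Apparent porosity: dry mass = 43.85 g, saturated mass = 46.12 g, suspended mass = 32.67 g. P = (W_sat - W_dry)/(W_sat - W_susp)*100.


P = (46.12 - 43.85) / (46.12 - 32.67) * 100 = 2.27 / 13.45 * 100 = 16.9%

16.9


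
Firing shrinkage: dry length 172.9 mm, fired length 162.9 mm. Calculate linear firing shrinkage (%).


FS = (172.9 - 162.9) / 172.9 * 100 = 5.78%

5.78


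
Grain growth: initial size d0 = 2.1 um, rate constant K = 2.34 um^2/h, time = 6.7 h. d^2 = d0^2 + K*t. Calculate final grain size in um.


d^2 = 2.1^2 + 2.34*6.7 = 20.088
d = sqrt(20.088) = 4.48 um

4.48


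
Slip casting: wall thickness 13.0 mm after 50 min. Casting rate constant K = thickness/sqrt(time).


K = 13.0 / sqrt(50) = 13.0 / 7.0711 = 1.838 mm/min^0.5

1.838


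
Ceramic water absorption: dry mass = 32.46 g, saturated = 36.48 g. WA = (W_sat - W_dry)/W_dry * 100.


WA = (36.48 - 32.46) / 32.46 * 100 = 12.38%

12.38


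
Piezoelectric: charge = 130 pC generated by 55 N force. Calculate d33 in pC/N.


d33 = 130 / 55 = 2.4 pC/N

2.4


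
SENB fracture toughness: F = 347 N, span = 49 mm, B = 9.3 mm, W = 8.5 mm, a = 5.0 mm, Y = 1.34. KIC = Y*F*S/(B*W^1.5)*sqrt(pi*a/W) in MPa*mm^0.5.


KIC = 1.34*347*49/(9.3*8.5^1.5)*sqrt(pi*5.0/8.5) = 134.39

134.39


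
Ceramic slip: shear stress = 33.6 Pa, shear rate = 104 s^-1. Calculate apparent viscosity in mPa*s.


eta = tau/gamma * 1000 = 33.6/104 * 1000 = 323.1 mPa*s

323.1


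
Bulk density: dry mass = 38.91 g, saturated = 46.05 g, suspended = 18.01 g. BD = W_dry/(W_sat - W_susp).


BD = 38.91 / (46.05 - 18.01) = 38.91 / 28.04 = 1.388 g/cm^3

1.388


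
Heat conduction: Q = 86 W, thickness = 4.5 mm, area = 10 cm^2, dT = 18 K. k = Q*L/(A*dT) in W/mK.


k = 86*4.5/1000/(10/10000*18) = 21.5 W/mK

21.5


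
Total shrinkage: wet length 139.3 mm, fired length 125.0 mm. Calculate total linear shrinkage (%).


TS = (139.3 - 125.0) / 139.3 * 100 = 10.27%

10.27


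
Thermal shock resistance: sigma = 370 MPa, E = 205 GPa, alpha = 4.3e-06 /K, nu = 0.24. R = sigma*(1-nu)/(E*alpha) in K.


R = 370*(1-0.24)/(205*1000*4.3e-06) = 319 K

319


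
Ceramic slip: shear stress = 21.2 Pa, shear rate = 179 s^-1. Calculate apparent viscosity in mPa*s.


eta = tau/gamma * 1000 = 21.2/179 * 1000 = 118.4 mPa*s

118.4


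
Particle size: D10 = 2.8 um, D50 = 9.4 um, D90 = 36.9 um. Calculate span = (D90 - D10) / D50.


Span = (36.9 - 2.8) / 9.4 = 34.1 / 9.4 = 3.628

3.628


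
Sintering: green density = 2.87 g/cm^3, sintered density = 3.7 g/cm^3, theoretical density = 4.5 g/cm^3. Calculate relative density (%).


Relative = 3.7 / 4.5 * 100 = 82.2%

82.2


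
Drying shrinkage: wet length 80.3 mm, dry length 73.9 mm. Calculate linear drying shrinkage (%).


DS = (80.3 - 73.9) / 80.3 * 100 = 7.97%

7.97


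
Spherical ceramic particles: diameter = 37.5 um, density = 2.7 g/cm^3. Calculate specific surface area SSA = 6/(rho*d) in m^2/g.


SSA = 6 / (2.7 * 37.5) = 0.059 m^2/g

0.059


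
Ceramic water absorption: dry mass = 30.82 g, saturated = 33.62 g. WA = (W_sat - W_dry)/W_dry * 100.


WA = (33.62 - 30.82) / 30.82 * 100 = 9.09%

9.09


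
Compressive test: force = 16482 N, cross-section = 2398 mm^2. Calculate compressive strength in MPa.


CS = 16482 / 2398 = 6.9 MPa

6.9


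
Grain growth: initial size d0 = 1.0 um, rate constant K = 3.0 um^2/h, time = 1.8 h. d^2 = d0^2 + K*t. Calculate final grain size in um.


d^2 = 1.0^2 + 3.0*1.8 = 6.4
d = sqrt(6.4) = 2.53 um

2.53


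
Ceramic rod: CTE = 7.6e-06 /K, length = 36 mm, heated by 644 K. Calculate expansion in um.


dL = 7.6e-06 * 36 * 644 * 1000 = 176.198 um

176.198


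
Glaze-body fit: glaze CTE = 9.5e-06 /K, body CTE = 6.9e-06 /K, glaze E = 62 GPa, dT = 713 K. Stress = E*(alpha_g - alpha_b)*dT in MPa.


Stress = 62*1000*(9.5e-06 - 6.9e-06)*713 = 114.9 MPa

114.9


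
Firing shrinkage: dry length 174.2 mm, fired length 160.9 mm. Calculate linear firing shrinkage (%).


FS = (174.2 - 160.9) / 174.2 * 100 = 7.63%

7.63


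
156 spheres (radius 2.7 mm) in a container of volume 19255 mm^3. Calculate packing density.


V_sphere = 4/3*pi*2.7^3 = 82.448 mm^3
Total V = 156*82.448 = 12861.888 mm^3
PD = 12861.888 / 19255 = 0.668

0.668


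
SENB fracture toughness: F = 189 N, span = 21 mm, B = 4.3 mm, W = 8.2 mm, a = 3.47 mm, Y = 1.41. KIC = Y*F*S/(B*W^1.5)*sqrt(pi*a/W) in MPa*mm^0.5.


KIC = 1.41*189*21/(4.3*8.2^1.5)*sqrt(pi*3.47/8.2) = 63.91

63.91


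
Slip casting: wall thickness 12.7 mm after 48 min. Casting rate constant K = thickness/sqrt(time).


K = 12.7 / sqrt(48) = 12.7 / 6.9282 = 1.833 mm/min^0.5

1.833


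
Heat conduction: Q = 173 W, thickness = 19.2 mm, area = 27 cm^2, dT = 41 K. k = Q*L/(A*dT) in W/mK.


k = 173*19.2/1000/(27/10000*41) = 30.01 W/mK

30.01


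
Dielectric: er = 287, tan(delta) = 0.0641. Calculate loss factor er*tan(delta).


Loss = 287 * 0.0641 = 18.397

18.397


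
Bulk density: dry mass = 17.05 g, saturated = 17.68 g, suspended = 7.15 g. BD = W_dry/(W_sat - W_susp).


BD = 17.05 / (17.68 - 7.15) = 17.05 / 10.53 = 1.619 g/cm^3

1.619


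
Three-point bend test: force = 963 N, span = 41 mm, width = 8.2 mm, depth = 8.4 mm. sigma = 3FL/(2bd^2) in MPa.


sigma = 3*963*41/(2*8.2*8.4^2) = 102.4 MPa

102.4


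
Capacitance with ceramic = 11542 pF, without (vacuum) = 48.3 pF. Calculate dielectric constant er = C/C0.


er = 11542 / 48.3 = 238.96

238.96


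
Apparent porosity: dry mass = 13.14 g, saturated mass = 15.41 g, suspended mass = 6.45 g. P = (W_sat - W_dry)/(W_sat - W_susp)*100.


P = (15.41 - 13.14) / (15.41 - 6.45) * 100 = 2.27 / 8.96 * 100 = 25.3%

25.3


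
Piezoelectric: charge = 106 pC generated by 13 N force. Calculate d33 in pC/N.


d33 = 106 / 13 = 8.2 pC/N

8.2


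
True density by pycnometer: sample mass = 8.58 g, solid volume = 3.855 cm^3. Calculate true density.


TD = 8.58 / 3.855 = 2.226 g/cm^3

2.226


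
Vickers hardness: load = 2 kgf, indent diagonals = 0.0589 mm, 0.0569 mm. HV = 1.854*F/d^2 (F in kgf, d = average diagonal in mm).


d_avg = (0.0589+0.0569)/2 = 0.0579 mm
HV = 1.854*2/0.0579^2 = 1106

1106


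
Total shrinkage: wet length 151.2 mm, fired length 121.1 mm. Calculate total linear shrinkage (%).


TS = (151.2 - 121.1) / 151.2 * 100 = 19.91%

19.91


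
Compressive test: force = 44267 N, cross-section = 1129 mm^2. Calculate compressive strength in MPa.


CS = 44267 / 1129 = 39.2 MPa

39.2


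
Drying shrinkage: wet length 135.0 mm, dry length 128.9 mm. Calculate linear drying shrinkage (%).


DS = (135.0 - 128.9) / 135.0 * 100 = 4.52%

4.52


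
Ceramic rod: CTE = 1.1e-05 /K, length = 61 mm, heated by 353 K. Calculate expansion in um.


dL = 1.1e-05 * 61 * 353 * 1000 = 236.863 um

236.863


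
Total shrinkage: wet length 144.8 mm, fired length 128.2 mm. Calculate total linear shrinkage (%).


TS = (144.8 - 128.2) / 144.8 * 100 = 11.46%

11.46


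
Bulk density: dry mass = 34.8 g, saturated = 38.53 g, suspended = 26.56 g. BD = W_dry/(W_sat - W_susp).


BD = 34.8 / (38.53 - 26.56) = 34.8 / 11.97 = 2.907 g/cm^3

2.907


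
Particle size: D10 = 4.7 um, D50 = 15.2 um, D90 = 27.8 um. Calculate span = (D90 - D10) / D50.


Span = (27.8 - 4.7) / 15.2 = 23.1 / 15.2 = 1.52

1.52


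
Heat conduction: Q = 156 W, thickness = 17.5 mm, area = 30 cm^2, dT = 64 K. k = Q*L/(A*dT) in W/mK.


k = 156*17.5/1000/(30/10000*64) = 14.22 W/mK

14.22


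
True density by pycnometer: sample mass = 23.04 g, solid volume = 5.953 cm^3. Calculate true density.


TD = 23.04 / 5.953 = 3.87 g/cm^3

3.87


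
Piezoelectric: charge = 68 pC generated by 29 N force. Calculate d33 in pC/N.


d33 = 68 / 29 = 2.3 pC/N

2.3


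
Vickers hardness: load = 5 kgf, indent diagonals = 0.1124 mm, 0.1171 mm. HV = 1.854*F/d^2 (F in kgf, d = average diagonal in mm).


d_avg = (0.1124+0.1171)/2 = 0.11475 mm
HV = 1.854*5/0.11475^2 = 704

704


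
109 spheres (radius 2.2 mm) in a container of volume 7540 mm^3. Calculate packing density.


V_sphere = 4/3*pi*2.2^3 = 44.6022 mm^3
Total V = 109*44.6022 = 4861.6398 mm^3
PD = 4861.6398 / 7540 = 0.645

0.645


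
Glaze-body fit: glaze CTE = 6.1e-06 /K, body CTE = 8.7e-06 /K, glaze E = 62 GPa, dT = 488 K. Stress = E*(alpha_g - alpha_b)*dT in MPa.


Stress = 62*1000*(6.1e-06 - 8.7e-06)*488 = -78.7 MPa

-78.7


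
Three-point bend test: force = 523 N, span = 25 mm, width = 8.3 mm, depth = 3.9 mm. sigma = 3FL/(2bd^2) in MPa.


sigma = 3*523*25/(2*8.3*3.9^2) = 155.4 MPa

155.4


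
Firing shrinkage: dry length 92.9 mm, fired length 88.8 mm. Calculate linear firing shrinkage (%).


FS = (92.9 - 88.8) / 92.9 * 100 = 4.41%

4.41


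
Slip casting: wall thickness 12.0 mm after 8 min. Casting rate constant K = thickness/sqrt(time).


K = 12.0 / sqrt(8) = 12.0 / 2.8284 = 4.243 mm/min^0.5

4.243


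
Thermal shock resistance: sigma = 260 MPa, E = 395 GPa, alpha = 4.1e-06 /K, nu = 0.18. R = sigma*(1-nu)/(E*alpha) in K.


R = 260*(1-0.18)/(395*1000*4.1e-06) = 132 K

132


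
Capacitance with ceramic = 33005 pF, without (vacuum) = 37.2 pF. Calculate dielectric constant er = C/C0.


er = 33005 / 37.2 = 887.23

887.23


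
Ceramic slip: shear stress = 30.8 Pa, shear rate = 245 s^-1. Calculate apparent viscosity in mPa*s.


eta = tau/gamma * 1000 = 30.8/245 * 1000 = 125.7 mPa*s

125.7


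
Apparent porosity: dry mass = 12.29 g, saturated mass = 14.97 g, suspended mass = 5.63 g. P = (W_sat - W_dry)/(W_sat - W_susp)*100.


P = (14.97 - 12.29) / (14.97 - 5.63) * 100 = 2.68 / 9.34 * 100 = 28.7%

28.7


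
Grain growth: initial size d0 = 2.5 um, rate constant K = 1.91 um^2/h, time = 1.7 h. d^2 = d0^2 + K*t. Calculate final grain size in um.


d^2 = 2.5^2 + 1.91*1.7 = 9.497
d = sqrt(9.497) = 3.08 um

3.08


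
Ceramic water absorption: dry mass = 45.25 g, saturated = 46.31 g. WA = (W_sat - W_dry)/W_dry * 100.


WA = (46.31 - 45.25) / 45.25 * 100 = 2.34%

2.34


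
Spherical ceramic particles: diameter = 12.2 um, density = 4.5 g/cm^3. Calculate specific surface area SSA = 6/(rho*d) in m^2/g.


SSA = 6 / (4.5 * 12.2) = 0.109 m^2/g

0.109


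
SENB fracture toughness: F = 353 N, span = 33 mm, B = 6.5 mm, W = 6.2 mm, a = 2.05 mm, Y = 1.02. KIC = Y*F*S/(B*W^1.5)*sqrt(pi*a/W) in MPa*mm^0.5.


KIC = 1.02*353*33/(6.5*6.2^1.5)*sqrt(pi*2.05/6.2) = 120.68

120.68


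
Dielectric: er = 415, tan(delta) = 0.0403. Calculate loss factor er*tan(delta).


Loss = 415 * 0.0403 = 16.725

16.725


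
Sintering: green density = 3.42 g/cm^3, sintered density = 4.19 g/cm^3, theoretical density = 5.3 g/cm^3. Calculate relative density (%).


Relative = 4.19 / 5.3 * 100 = 79.1%

79.1


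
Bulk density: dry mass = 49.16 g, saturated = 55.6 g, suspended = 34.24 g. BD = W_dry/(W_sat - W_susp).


BD = 49.16 / (55.6 - 34.24) = 49.16 / 21.36 = 2.301 g/cm^3

2.301


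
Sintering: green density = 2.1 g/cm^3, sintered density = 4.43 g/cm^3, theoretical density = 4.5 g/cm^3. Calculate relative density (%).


Relative = 4.43 / 4.5 * 100 = 98.4%

98.4


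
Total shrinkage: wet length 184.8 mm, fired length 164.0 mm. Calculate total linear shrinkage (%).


TS = (184.8 - 164.0) / 184.8 * 100 = 11.26%

11.26


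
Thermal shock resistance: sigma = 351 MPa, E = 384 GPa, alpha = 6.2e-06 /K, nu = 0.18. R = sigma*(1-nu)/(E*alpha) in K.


R = 351*(1-0.18)/(384*1000*6.2e-06) = 121 K

121


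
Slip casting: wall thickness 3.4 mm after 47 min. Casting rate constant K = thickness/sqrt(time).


K = 3.4 / sqrt(47) = 3.4 / 6.8557 = 0.496 mm/min^0.5

0.496


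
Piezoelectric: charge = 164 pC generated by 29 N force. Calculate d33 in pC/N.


d33 = 164 / 29 = 5.7 pC/N

5.7


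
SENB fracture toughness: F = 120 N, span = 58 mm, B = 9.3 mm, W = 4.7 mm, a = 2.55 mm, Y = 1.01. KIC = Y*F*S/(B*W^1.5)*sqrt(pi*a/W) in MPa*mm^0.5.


KIC = 1.01*120*58/(9.3*4.7^1.5)*sqrt(pi*2.55/4.7) = 96.85

96.85


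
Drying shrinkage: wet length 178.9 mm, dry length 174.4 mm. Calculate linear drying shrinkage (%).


DS = (178.9 - 174.4) / 178.9 * 100 = 2.52%

2.52


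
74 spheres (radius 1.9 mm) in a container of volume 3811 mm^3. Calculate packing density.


V_sphere = 4/3*pi*1.9^3 = 28.7309 mm^3
Total V = 74*28.7309 = 2126.0866 mm^3
PD = 2126.0866 / 3811 = 0.558

0.558


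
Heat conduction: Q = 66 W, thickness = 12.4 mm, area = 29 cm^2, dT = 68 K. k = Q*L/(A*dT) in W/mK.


k = 66*12.4/1000/(29/10000*68) = 4.15 W/mK

4.15


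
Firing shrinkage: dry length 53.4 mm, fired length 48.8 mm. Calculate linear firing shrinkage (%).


FS = (53.4 - 48.8) / 53.4 * 100 = 8.61%

8.61


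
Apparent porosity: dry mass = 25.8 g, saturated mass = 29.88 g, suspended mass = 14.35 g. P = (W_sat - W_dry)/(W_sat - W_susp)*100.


P = (29.88 - 25.8) / (29.88 - 14.35) * 100 = 4.08 / 15.53 * 100 = 26.3%

26.3


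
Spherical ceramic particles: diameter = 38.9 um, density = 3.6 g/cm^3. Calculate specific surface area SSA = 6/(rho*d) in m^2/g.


SSA = 6 / (3.6 * 38.9) = 0.043 m^2/g

0.043


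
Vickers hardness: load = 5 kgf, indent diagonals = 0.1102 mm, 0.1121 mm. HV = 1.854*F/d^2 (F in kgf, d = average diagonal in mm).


d_avg = (0.1102+0.1121)/2 = 0.11115 mm
HV = 1.854*5/0.11115^2 = 750

750


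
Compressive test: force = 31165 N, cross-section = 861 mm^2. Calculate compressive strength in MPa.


CS = 31165 / 861 = 36.2 MPa

36.2


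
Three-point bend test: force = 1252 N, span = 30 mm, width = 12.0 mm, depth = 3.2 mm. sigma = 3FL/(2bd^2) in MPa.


sigma = 3*1252*30/(2*12.0*3.2^2) = 458.5 MPa

458.5


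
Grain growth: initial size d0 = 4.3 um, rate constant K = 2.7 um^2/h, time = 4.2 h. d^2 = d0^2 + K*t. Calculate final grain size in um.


d^2 = 4.3^2 + 2.7*4.2 = 29.83
d = sqrt(29.83) = 5.46 um

5.46


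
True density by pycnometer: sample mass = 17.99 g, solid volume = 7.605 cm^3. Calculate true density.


TD = 17.99 / 7.605 = 2.366 g/cm^3

2.366


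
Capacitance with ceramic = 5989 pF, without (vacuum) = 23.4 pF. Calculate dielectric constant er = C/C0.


er = 5989 / 23.4 = 255.94

255.94


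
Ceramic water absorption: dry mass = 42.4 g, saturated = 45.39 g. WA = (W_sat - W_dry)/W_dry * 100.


WA = (45.39 - 42.4) / 42.4 * 100 = 7.05%

7.05


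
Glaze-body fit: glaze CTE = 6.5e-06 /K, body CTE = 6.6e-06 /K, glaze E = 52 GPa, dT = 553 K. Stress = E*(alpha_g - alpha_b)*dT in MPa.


Stress = 52*1000*(6.5e-06 - 6.6e-06)*553 = -2.9 MPa

-2.9


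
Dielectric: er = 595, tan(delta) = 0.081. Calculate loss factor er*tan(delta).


Loss = 595 * 0.081 = 48.195

48.195


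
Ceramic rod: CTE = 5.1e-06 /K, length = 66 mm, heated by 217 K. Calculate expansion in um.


dL = 5.1e-06 * 66 * 217 * 1000 = 73.042 um

73.042


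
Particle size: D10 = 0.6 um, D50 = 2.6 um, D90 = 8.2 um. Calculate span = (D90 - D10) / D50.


Span = (8.2 - 0.6) / 2.6 = 7.6 / 2.6 = 2.923

2.923


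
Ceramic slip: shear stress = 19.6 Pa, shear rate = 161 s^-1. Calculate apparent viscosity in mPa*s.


eta = tau/gamma * 1000 = 19.6/161 * 1000 = 121.7 mPa*s

121.7


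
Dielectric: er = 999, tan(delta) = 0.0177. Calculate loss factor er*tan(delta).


Loss = 999 * 0.0177 = 17.682

17.682


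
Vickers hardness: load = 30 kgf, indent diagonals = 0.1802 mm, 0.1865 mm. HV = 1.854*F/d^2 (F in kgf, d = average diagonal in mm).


d_avg = (0.1802+0.1865)/2 = 0.18335 mm
HV = 1.854*30/0.18335^2 = 1655

1655


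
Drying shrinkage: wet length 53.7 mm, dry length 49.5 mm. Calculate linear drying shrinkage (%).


DS = (53.7 - 49.5) / 53.7 * 100 = 7.82%

7.82


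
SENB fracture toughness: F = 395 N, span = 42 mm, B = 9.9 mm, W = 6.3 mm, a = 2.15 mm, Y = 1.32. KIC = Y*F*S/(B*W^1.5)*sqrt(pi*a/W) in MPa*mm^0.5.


KIC = 1.32*395*42/(9.9*6.3^1.5)*sqrt(pi*2.15/6.3) = 144.84

144.84


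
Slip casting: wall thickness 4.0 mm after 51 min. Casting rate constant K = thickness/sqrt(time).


K = 4.0 / sqrt(51) = 4.0 / 7.1414 = 0.56 mm/min^0.5

0.56


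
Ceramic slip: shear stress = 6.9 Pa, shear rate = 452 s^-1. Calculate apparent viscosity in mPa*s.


eta = tau/gamma * 1000 = 6.9/452 * 1000 = 15.3 mPa*s

15.3


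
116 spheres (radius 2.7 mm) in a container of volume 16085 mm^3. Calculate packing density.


V_sphere = 4/3*pi*2.7^3 = 82.448 mm^3
Total V = 116*82.448 = 9563.968 mm^3
PD = 9563.968 / 16085 = 0.595

0.595


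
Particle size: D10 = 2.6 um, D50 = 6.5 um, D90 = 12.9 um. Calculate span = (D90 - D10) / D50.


Span = (12.9 - 2.6) / 6.5 = 10.3 / 6.5 = 1.585

1.585


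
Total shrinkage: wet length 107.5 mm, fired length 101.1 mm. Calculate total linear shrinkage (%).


TS = (107.5 - 101.1) / 107.5 * 100 = 5.95%

5.95


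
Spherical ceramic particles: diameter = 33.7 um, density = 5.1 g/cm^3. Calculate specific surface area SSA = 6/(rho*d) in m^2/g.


SSA = 6 / (5.1 * 33.7) = 0.035 m^2/g

0.035


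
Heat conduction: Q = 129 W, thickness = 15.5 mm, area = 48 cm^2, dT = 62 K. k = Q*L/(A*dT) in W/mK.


k = 129*15.5/1000/(48/10000*62) = 6.72 W/mK

6.72


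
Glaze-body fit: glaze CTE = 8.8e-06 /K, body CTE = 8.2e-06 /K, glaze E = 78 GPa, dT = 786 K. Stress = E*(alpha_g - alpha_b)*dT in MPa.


Stress = 78*1000*(8.8e-06 - 8.2e-06)*786 = 36.8 MPa

36.8


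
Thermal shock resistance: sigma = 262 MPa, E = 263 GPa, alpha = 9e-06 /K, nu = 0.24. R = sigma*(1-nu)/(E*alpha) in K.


R = 262*(1-0.24)/(263*1000*9e-06) = 84 K

84


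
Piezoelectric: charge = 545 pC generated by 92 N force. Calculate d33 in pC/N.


d33 = 545 / 92 = 5.9 pC/N

5.9


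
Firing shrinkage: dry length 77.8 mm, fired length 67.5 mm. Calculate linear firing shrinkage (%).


FS = (77.8 - 67.5) / 77.8 * 100 = 13.24%

13.24


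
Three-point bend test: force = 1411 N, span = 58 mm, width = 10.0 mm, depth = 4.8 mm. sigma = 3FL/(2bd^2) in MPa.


sigma = 3*1411*58/(2*10.0*4.8^2) = 532.8 MPa

532.8


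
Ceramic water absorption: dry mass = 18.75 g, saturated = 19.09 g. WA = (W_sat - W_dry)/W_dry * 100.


WA = (19.09 - 18.75) / 18.75 * 100 = 1.81%

1.81


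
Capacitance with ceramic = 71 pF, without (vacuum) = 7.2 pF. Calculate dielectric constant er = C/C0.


er = 71 / 7.2 = 9.86

9.86


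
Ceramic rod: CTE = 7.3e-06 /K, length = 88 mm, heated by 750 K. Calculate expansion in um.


dL = 7.3e-06 * 88 * 750 * 1000 = 481.8 um

481.8


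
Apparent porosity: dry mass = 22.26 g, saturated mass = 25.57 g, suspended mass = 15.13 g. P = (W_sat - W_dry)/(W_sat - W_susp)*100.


P = (25.57 - 22.26) / (25.57 - 15.13) * 100 = 3.31 / 10.44 * 100 = 31.7%

31.7


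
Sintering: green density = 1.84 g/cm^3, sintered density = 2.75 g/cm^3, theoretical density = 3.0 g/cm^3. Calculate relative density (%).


Relative = 2.75 / 3.0 * 100 = 91.7%

91.7


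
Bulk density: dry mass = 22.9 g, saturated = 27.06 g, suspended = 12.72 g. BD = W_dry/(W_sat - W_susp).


BD = 22.9 / (27.06 - 12.72) = 22.9 / 14.34 = 1.597 g/cm^3

1.597


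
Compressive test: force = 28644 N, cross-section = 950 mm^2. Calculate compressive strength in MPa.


CS = 28644 / 950 = 30.2 MPa

30.2


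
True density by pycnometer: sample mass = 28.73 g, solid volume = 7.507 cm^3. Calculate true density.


TD = 28.73 / 7.507 = 3.827 g/cm^3

3.827


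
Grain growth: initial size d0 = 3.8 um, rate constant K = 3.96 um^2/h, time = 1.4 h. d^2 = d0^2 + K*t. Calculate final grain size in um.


d^2 = 3.8^2 + 3.96*1.4 = 19.984
d = sqrt(19.984) = 4.47 um

4.47


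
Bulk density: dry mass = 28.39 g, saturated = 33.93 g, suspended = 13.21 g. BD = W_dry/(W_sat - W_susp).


BD = 28.39 / (33.93 - 13.21) = 28.39 / 20.72 = 1.37 g/cm^3

1.37


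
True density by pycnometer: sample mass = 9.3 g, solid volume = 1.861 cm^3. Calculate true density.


TD = 9.3 / 1.861 = 4.997 g/cm^3

4.997


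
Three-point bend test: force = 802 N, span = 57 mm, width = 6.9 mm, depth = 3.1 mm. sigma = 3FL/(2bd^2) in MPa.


sigma = 3*802*57/(2*6.9*3.1^2) = 1034.1 MPa

1034.1


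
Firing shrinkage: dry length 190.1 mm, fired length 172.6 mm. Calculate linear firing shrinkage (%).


FS = (190.1 - 172.6) / 190.1 * 100 = 9.21%

9.21


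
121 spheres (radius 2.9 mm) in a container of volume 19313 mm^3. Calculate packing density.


V_sphere = 4/3*pi*2.9^3 = 102.1604 mm^3
Total V = 121*102.1604 = 12361.4084 mm^3
PD = 12361.4084 / 19313 = 0.64

0.64


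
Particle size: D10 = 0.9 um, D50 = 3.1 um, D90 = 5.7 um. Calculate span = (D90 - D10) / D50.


Span = (5.7 - 0.9) / 3.1 = 4.8 / 3.1 = 1.548

1.548


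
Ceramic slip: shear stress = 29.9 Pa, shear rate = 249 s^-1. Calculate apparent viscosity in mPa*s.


eta = tau/gamma * 1000 = 29.9/249 * 1000 = 120.1 mPa*s

120.1


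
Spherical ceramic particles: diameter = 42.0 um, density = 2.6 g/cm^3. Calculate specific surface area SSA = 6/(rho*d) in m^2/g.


SSA = 6 / (2.6 * 42.0) = 0.055 m^2/g

0.055


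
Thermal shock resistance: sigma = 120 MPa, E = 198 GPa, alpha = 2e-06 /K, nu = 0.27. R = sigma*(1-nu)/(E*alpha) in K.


R = 120*(1-0.27)/(198*1000*2e-06) = 221 K

221


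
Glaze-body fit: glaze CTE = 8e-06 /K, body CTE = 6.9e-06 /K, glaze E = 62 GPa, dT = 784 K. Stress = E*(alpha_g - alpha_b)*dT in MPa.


Stress = 62*1000*(8e-06 - 6.9e-06)*784 = 53.5 MPa

53.5


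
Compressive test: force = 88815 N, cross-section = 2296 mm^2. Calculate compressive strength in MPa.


CS = 88815 / 2296 = 38.7 MPa

38.7


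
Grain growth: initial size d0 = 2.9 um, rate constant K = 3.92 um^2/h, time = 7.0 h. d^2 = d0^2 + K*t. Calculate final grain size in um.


d^2 = 2.9^2 + 3.92*7.0 = 35.85
d = sqrt(35.85) = 5.99 um

5.99


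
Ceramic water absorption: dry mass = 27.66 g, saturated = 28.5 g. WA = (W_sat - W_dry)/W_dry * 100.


WA = (28.5 - 27.66) / 27.66 * 100 = 3.04%

3.04


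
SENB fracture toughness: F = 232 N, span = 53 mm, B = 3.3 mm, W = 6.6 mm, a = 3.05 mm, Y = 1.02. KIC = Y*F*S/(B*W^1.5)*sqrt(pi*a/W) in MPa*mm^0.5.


KIC = 1.02*232*53/(3.3*6.6^1.5)*sqrt(pi*3.05/6.6) = 270.08

270.08


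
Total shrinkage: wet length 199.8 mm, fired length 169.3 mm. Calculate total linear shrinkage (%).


TS = (199.8 - 169.3) / 199.8 * 100 = 15.27%

15.27


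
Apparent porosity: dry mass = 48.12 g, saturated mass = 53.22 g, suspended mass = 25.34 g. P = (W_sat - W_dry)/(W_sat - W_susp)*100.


P = (53.22 - 48.12) / (53.22 - 25.34) * 100 = 5.1 / 27.88 * 100 = 18.3%

18.3


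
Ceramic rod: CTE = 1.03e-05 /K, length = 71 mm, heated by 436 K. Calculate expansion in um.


dL = 1.03e-05 * 71 * 436 * 1000 = 318.847 um

318.847


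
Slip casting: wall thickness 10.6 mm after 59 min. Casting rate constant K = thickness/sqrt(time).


K = 10.6 / sqrt(59) = 10.6 / 7.6811 = 1.38 mm/min^0.5

1.38


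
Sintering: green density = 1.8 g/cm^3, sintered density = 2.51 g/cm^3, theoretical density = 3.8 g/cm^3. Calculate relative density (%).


Relative = 2.51 / 3.8 * 100 = 66.1%

66.1


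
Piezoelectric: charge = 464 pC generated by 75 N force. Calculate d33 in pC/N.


d33 = 464 / 75 = 6.2 pC/N

6.2


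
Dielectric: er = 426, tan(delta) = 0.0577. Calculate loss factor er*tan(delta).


Loss = 426 * 0.0577 = 24.58

24.58


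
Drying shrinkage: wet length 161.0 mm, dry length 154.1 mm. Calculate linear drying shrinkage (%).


DS = (161.0 - 154.1) / 161.0 * 100 = 4.29%

4.29


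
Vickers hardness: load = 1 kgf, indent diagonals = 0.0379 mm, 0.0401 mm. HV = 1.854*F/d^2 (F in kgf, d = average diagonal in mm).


d_avg = (0.0379+0.0401)/2 = 0.039 mm
HV = 1.854*1/0.039^2 = 1219

1219


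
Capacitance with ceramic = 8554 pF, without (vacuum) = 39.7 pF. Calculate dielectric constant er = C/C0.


er = 8554 / 39.7 = 215.47

215.47


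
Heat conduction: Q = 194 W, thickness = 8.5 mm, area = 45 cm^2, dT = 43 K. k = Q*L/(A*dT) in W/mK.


k = 194*8.5/1000/(45/10000*43) = 8.52 W/mK

8.52


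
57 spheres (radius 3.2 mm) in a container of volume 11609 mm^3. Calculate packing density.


V_sphere = 4/3*pi*3.2^3 = 137.2583 mm^3
Total V = 57*137.2583 = 7823.7231 mm^3
PD = 7823.7231 / 11609 = 0.674

0.674


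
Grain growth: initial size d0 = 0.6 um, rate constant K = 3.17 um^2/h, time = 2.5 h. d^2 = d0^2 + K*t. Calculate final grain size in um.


d^2 = 0.6^2 + 3.17*2.5 = 8.285
d = sqrt(8.285) = 2.88 um

2.88


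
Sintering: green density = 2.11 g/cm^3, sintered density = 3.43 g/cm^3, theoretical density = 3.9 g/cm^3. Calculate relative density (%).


Relative = 3.43 / 3.9 * 100 = 87.9%

87.9


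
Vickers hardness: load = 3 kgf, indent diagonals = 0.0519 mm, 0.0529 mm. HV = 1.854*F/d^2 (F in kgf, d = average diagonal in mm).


d_avg = (0.0519+0.0529)/2 = 0.0524 mm
HV = 1.854*3/0.0524^2 = 2026

2026


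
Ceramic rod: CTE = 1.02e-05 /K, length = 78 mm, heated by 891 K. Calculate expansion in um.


dL = 1.02e-05 * 78 * 891 * 1000 = 708.88 um

708.88


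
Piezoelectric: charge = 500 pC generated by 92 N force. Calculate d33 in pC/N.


d33 = 500 / 92 = 5.4 pC/N

5.4


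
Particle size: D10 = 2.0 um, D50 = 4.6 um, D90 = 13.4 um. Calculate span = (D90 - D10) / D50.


Span = (13.4 - 2.0) / 4.6 = 11.4 / 4.6 = 2.478

2.478


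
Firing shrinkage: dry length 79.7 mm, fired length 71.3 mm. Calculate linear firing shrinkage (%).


FS = (79.7 - 71.3) / 79.7 * 100 = 10.54%

10.54


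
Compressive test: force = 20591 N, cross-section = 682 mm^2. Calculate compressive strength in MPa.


CS = 20591 / 682 = 30.2 MPa

30.2


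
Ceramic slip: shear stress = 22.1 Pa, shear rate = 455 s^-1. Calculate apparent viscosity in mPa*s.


eta = tau/gamma * 1000 = 22.1/455 * 1000 = 48.6 mPa*s

48.6


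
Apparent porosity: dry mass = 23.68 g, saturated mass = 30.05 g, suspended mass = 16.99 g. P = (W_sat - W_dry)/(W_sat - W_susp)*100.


P = (30.05 - 23.68) / (30.05 - 16.99) * 100 = 6.37 / 13.06 * 100 = 48.8%

48.8


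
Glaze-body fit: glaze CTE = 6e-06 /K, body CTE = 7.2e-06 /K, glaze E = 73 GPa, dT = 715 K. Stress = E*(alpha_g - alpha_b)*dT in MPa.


Stress = 73*1000*(6e-06 - 7.2e-06)*715 = -62.6 MPa

-62.6


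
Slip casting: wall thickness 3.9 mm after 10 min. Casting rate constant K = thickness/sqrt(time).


K = 3.9 / sqrt(10) = 3.9 / 3.1623 = 1.233 mm/min^0.5

1.233


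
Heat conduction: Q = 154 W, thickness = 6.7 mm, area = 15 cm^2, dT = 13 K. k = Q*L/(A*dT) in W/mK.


k = 154*6.7/1000/(15/10000*13) = 52.91 W/mK

52.91


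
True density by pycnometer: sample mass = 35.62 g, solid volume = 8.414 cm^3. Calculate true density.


TD = 35.62 / 8.414 = 4.233 g/cm^3

4.233


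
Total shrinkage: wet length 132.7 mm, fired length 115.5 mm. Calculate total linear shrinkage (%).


TS = (132.7 - 115.5) / 132.7 * 100 = 12.96%

12.96


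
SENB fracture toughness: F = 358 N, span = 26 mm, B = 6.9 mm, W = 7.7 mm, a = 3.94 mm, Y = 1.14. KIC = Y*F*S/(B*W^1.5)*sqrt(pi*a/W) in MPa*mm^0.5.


KIC = 1.14*358*26/(6.9*7.7^1.5)*sqrt(pi*3.94/7.7) = 91.25

91.25


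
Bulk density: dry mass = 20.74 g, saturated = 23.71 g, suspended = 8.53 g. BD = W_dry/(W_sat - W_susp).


BD = 20.74 / (23.71 - 8.53) = 20.74 / 15.18 = 1.366 g/cm^3

1.366


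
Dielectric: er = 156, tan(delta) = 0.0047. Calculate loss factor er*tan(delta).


Loss = 156 * 0.0047 = 0.733

0.733


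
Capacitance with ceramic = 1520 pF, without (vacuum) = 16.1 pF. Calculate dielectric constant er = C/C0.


er = 1520 / 16.1 = 94.41

94.41


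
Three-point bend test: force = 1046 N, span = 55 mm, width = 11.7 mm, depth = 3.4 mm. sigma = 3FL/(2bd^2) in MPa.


sigma = 3*1046*55/(2*11.7*3.4^2) = 638.0 MPa

638.0


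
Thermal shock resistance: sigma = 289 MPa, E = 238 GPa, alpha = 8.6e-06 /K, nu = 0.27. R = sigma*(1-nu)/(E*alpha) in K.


R = 289*(1-0.27)/(238*1000*8.6e-06) = 103 K

103


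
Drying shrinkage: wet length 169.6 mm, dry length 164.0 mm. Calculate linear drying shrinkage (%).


DS = (169.6 - 164.0) / 169.6 * 100 = 3.3%

3.3


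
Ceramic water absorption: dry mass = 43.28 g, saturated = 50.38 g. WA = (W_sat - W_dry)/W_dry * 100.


WA = (50.38 - 43.28) / 43.28 * 100 = 16.4%

16.4


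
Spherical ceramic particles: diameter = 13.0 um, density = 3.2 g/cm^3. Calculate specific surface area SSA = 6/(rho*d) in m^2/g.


SSA = 6 / (3.2 * 13.0) = 0.144 m^2/g

0.144


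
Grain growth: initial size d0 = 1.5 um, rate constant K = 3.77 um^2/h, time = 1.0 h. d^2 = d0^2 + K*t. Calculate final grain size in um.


d^2 = 1.5^2 + 3.77*1.0 = 6.02
d = sqrt(6.02) = 2.45 um

2.45


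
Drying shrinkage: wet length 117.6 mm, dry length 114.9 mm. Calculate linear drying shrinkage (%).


DS = (117.6 - 114.9) / 117.6 * 100 = 2.3%

2.3


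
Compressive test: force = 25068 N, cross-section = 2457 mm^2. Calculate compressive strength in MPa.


CS = 25068 / 2457 = 10.2 MPa

10.2


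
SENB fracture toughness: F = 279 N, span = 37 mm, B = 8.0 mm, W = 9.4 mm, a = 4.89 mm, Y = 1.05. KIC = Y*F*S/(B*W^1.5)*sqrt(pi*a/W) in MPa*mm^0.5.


KIC = 1.05*279*37/(8.0*9.4^1.5)*sqrt(pi*4.89/9.4) = 60.1

60.1


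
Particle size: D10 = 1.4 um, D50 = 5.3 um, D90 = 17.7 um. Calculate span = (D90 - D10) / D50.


Span = (17.7 - 1.4) / 5.3 = 16.3 / 5.3 = 3.075

3.075


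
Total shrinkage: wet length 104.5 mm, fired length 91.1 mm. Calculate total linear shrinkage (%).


TS = (104.5 - 91.1) / 104.5 * 100 = 12.82%

12.82


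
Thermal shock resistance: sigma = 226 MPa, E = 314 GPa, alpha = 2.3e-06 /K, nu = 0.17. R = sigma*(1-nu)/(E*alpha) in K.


R = 226*(1-0.17)/(314*1000*2.3e-06) = 260 K

260


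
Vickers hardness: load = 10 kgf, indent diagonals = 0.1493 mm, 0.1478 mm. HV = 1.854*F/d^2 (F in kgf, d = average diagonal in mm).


d_avg = (0.1493+0.1478)/2 = 0.14855 mm
HV = 1.854*10/0.14855^2 = 840

840


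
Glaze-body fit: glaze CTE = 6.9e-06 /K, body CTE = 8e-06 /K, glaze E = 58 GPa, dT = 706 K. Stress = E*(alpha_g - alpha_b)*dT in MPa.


Stress = 58*1000*(6.9e-06 - 8e-06)*706 = -45.0 MPa

-45.0


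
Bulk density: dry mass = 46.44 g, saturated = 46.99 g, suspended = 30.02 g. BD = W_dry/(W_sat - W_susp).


BD = 46.44 / (46.99 - 30.02) = 46.44 / 16.97 = 2.737 g/cm^3

2.737


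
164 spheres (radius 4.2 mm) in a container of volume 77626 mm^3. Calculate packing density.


V_sphere = 4/3*pi*4.2^3 = 310.3391 mm^3
Total V = 164*310.3391 = 50895.6124 mm^3
PD = 50895.6124 / 77626 = 0.656

0.656


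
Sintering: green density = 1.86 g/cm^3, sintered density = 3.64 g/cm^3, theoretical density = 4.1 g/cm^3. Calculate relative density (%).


Relative = 3.64 / 4.1 * 100 = 88.8%

88.8


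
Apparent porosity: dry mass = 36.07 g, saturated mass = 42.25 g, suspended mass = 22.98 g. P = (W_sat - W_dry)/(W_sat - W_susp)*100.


P = (42.25 - 36.07) / (42.25 - 22.98) * 100 = 6.18 / 19.27 * 100 = 32.1%

32.1


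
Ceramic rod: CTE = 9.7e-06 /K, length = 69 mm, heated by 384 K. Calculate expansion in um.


dL = 9.7e-06 * 69 * 384 * 1000 = 257.011 um

257.011


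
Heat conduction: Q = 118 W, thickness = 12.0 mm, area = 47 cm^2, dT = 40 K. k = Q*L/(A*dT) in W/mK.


k = 118*12.0/1000/(47/10000*40) = 7.53 W/mK

7.53


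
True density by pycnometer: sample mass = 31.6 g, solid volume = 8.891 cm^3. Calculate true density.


TD = 31.6 / 8.891 = 3.554 g/cm^3

3.554


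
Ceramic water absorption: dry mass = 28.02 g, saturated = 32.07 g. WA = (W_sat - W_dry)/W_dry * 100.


WA = (32.07 - 28.02) / 28.02 * 100 = 14.45%

14.45


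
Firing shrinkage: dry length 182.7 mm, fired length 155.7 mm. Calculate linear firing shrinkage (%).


FS = (182.7 - 155.7) / 182.7 * 100 = 14.78%

14.78


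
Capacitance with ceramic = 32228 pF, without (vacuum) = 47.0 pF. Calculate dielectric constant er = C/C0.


er = 32228 / 47.0 = 685.7

685.7


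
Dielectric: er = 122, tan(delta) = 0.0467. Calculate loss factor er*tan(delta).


Loss = 122 * 0.0467 = 5.697

5.697


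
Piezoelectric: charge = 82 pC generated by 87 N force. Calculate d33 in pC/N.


d33 = 82 / 87 = 0.9 pC/N

0.9
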